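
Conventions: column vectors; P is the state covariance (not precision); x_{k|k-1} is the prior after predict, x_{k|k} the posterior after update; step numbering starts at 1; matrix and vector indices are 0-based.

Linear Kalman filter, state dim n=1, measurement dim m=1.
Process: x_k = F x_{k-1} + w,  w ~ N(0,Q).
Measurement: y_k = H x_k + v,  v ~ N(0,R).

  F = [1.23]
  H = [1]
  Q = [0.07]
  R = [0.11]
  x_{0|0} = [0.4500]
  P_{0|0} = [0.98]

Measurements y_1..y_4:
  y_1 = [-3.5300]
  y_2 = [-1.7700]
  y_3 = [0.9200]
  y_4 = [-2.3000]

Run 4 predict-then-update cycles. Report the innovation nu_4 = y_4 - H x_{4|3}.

innov = [-1.5769]

step 1: x^-=[0.5535]  P^-=[1.5526]  S=[1.6626]  K=[0.9338]  nu=[-4.0835]  x^+=[-3.2598]  P^+=[0.1027]
step 2: x^-=[-4.0096]  P^-=[0.2254]  S=[0.3354]  K=[0.6720]  nu=[2.2396]  x^+=[-2.5045]  P^+=[0.0739]
step 3: x^-=[-3.0805]  P^-=[0.1818]  S=[0.2918]  K=[0.6231]  nu=[4.0005]  x^+=[-0.5879]  P^+=[0.0685]
step 4: x^-=[-0.7231]  P^-=[0.1737]  S=[0.2837]  K=[0.6123]  nu=[-1.5769]  x^+=[-1.6886]  P^+=[0.0673]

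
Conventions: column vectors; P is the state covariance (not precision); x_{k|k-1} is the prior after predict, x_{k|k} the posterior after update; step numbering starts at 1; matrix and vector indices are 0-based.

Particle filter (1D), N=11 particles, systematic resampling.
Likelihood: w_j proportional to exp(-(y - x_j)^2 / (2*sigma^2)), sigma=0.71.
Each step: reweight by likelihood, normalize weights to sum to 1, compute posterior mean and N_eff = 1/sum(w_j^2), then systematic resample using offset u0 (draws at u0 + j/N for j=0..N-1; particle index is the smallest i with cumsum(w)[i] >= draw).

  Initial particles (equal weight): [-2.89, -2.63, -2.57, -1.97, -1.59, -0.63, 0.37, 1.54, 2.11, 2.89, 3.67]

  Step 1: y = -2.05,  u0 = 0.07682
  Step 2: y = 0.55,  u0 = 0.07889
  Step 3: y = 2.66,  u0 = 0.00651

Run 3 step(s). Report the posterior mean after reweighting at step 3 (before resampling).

step 1: w=[0.1267, 0.1827, 0.1951, 0.2535, 0.2068, 0.0345, 0.0008, 0.0000, 0.0000, 0.0000, 0.0000]  mean=-2.1976  Neff=5.1104  idx=[0, 1, 1, 2, 2, 3, 3, 3, 4, 4, 5]
step 2: w=[0.0000, 0.0002, 0.0002, 0.0002, 0.0002, 0.0066, 0.0066, 0.0066, 0.0383, 0.0383, 0.9029]  mean=-0.7316  Neff=1.2222  idx=[9, 10, 10, 10, 10, 10, 10, 10, 10, 10, 10]
step 3: w=[0.0001, 0.1000, 0.1000, 0.1000, 0.1000, 0.1000, 0.1000, 0.1000, 0.1000, 0.1000, 0.1000]  mean=-0.6301  Neff=10.0015  idx=[1, 1, 2, 3, 4, 5, 6, 7, 8, 9, 10]

post_mean = -0.6301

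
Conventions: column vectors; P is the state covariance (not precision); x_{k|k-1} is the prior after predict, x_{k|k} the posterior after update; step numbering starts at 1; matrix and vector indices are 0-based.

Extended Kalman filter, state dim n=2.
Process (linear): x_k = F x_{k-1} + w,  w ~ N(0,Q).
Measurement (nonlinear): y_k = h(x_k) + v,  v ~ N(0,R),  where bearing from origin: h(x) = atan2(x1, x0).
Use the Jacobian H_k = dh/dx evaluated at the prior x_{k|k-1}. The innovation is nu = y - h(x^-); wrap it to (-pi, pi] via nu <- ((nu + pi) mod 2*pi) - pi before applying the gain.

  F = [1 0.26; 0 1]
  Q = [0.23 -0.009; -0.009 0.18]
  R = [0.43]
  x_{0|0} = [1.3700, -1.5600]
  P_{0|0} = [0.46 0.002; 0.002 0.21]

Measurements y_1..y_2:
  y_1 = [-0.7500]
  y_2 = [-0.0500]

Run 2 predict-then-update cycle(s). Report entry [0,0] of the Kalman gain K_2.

K[0,0] = 0.6055

step 1: x^-=[0.9644, -1.5600]  P^-=[0.7052 0.0476; 0.0476 0.3900]  H_jac=[0.4638 0.2867]  S=[0.6264]  K=[0.5439; 0.2137]  nu=[0.2671]  x^+=[1.1097, -1.5029]  P^+=[0.5199 -0.0252; -0.0252 0.3614]
step 2: x^-=[0.7189, -1.5029]  P^-=[0.7612 0.0597; 0.0597 0.5414]  H_jac=[0.5415 0.2590]  S=[0.7063]  K=[0.6055; 0.2443]  nu=[1.0746]  x^+=[1.3696, -1.2403]  P^+=[0.5023 -0.0448; -0.0448 0.4992]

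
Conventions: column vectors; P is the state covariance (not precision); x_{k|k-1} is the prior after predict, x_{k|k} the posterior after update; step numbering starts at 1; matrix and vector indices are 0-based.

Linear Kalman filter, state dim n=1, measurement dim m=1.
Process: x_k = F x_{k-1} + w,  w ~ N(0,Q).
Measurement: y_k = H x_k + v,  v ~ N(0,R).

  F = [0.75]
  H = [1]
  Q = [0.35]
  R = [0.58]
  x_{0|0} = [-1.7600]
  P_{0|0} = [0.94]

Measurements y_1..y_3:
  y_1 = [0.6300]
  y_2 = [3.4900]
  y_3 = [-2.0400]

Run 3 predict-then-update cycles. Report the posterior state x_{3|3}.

step 1: x^-=[-1.3200]  P^-=[0.8787]  S=[1.4587]  K=[0.6024]  nu=[1.9500]  x^+=[-0.1453]  P^+=[0.3494]
step 2: x^-=[-0.1090]  P^-=[0.5465]  S=[1.1265]  K=[0.4851]  nu=[3.5990]  x^+=[1.6370]  P^+=[0.2814]
step 3: x^-=[1.2278]  P^-=[0.5083]  S=[1.0883]  K=[0.4670]  nu=[-3.2678]  x^+=[-0.2984]  P^+=[0.2709]

x_post = [-0.2984]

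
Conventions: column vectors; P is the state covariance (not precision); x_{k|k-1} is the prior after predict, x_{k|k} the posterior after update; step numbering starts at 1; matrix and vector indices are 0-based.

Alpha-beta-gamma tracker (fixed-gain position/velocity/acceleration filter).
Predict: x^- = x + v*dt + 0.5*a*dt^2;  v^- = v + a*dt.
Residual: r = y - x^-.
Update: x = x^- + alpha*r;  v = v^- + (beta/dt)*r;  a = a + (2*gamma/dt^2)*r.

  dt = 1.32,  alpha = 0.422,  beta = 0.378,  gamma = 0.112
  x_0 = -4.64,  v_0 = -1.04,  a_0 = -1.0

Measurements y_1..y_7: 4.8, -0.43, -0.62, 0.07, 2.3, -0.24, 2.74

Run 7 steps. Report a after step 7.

a_post = -0.2563

step 1: x_pred=-6.8840  r=11.6840  x^+=-1.9534  v^+=0.9859  a^+=0.5021
step 2: x_pred=-0.2146  r=-0.2154  x^+=-0.3055  v^+=1.5869  a^+=0.4744
step 3: x_pred=2.2025  r=-2.8225  x^+=1.0114  v^+=1.4048  a^+=0.1115
step 4: x_pred=2.9630  r=-2.8930  x^+=1.7421  v^+=0.7236  a^+=-0.2604
step 5: x_pred=2.4704  r=-0.1704  x^+=2.3985  v^+=0.3311  a^+=-0.2823
step 6: x_pred=2.5896  r=-2.8296  x^+=1.3955  v^+=-0.8519  a^+=-0.6461
step 7: x_pred=-0.2918  r=3.0318  x^+=0.9876  v^+=-0.8365  a^+=-0.2563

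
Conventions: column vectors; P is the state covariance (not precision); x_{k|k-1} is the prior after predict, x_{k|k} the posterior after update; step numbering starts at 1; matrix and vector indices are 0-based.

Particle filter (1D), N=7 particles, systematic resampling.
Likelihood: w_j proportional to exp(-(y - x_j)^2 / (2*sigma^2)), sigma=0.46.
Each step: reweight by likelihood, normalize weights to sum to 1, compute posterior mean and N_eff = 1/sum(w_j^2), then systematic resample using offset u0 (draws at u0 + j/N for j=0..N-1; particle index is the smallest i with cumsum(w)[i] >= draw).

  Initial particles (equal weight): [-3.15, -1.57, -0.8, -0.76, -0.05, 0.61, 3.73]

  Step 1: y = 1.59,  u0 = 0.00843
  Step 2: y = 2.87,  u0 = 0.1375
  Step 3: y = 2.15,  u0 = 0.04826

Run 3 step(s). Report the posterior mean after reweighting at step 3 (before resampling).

post_mean = 0.6100

step 1: w=[0.0000, 0.0000, 0.0000, 0.0000, 0.0165, 0.9833, 0.0002]  mean=0.5996  Neff=1.0341  idx=[4, 5, 5, 5, 5, 5, 5]
step 2: w=[0.0001, 0.1667, 0.1667, 0.1667, 0.1667, 0.1667, 0.1667]  mean=0.6100  Neff=6.0006  idx=[1, 2, 3, 4, 5, 6, 6]
step 3: w=[0.1429, 0.1429, 0.1429, 0.1429, 0.1429, 0.1429, 0.1429]  mean=0.6100  Neff=7.0000  idx=[0, 1, 2, 3, 4, 5, 6]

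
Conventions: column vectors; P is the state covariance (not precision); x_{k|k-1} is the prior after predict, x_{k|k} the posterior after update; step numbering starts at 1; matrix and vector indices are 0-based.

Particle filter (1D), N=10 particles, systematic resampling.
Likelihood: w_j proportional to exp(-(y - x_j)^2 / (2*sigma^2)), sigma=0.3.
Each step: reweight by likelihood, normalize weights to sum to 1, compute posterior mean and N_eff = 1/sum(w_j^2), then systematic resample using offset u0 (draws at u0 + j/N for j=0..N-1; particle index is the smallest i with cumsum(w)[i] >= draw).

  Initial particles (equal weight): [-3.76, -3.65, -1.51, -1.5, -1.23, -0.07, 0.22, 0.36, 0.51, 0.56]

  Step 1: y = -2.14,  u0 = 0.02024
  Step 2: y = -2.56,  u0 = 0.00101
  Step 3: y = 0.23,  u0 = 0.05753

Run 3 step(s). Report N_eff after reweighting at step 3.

step 1: w=[0.0000, 0.0000, 0.4943, 0.4606, 0.0450, 0.0000, 0.0000, 0.0000, 0.0000, 0.0000]  mean=-1.4928  Neff=2.1808  idx=[2, 2, 2, 2, 2, 3, 3, 3, 3, 3]
step 2: w=[0.1059, 0.1059, 0.1059, 0.1059, 0.1059, 0.0941, 0.0941, 0.0941, 0.0941, 0.0941]  mean=-1.5053  Neff=9.9658  idx=[0, 0, 1, 2, 3, 4, 5, 6, 7, 8]
step 3: w=[0.0922, 0.0922, 0.0922, 0.0922, 0.0922, 0.0922, 0.1118, 0.1118, 0.1118, 0.1118]  mean=-1.5055  Neff=9.9087  idx=[0, 1, 2, 3, 4, 6, 6, 7, 8, 9]

N_eff = 9.9087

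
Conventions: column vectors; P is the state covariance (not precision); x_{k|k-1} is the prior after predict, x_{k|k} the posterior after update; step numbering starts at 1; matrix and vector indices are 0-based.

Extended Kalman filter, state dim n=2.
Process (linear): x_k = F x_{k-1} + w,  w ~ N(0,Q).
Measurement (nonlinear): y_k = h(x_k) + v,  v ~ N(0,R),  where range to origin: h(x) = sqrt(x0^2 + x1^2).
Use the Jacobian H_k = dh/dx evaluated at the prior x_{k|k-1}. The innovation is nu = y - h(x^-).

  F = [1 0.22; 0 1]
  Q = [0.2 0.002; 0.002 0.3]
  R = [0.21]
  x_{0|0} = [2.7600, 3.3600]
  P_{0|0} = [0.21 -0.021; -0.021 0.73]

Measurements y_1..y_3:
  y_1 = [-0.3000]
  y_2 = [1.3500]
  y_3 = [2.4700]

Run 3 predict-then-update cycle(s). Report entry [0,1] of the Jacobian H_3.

step 1: x^-=[3.4992, 3.3600]  P^-=[0.4361 0.1416; 0.1416 1.0300]  H_jac=[0.7213 0.6926]  S=[1.0725]  K=[0.3847; 0.7604]  nu=[-5.1512]  x^+=[1.5173, -0.5570]  P^+=[0.2773 -0.1722; -0.1722 0.4099]
step 2: x^-=[1.3948, -0.5570]  P^-=[0.4214 -0.0800; -0.0800 0.7099]  H_jac=[0.9287 -0.3709]  S=[0.7262]  K=[0.5798; -0.4648]  nu=[-0.1519]  x^+=[1.3067, -0.4864]  P^+=[0.1773 0.1157; 0.1157 0.5529]
step 3: x^-=[1.1997, -0.4864]  P^-=[0.4550 0.2394; 0.2394 0.8529]  H_jac=[0.9267 -0.3758]  S=[0.5545]  K=[0.5982; -0.1780]  nu=[1.1754]  x^+=[1.9029, -0.6956]  P^+=[0.2565 0.2984; 0.2984 0.8354]

H_jac[0,1] = -0.3758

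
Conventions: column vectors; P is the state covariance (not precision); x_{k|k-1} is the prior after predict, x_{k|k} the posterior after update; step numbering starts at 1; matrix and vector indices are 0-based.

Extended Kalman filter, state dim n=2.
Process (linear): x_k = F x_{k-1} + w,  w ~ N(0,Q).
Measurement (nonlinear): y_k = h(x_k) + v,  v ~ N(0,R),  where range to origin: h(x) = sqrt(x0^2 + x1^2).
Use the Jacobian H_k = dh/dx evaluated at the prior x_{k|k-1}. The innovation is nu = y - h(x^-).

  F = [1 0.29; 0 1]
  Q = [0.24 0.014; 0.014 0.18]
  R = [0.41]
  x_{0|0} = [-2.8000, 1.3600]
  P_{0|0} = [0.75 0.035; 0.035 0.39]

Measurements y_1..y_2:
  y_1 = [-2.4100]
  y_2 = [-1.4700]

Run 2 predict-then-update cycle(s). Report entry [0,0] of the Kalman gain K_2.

step 1: x^-=[-2.4056, 1.3600]  P^-=[1.0431 0.1621; 0.1621 0.5700]  H_jac=[-0.8705 0.4921]  S=[1.1996]  K=[-0.6904; 0.1162]  nu=[-5.1734]  x^+=[1.1663, 0.7588]  P^+=[0.4712 0.2584; 0.2584 0.5538]
step 2: x^-=[1.3863, 0.7588]  P^-=[0.9077 0.4330; 0.4330 0.7338]  H_jac=[0.8772 0.4801]  S=[1.6423]  K=[0.6114; 0.4458]  nu=[-3.0504]  x^+=[-0.4787, -0.6010]  P^+=[0.2938 -0.0146; -0.0146 0.4074]

K[0,0] = 0.6114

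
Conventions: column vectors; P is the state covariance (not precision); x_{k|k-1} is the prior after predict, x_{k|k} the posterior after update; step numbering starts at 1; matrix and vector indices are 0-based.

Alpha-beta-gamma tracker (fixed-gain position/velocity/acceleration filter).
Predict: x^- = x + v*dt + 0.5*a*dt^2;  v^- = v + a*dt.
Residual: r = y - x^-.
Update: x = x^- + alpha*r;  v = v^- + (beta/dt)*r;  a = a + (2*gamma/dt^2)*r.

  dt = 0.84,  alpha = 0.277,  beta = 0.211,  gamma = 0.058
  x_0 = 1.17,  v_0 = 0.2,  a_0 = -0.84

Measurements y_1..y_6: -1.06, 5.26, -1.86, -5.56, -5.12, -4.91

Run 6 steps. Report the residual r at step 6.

step 1: x_pred=1.0416  r=-2.1016  x^+=0.4595  v^+=-1.0335  a^+=-1.1855
step 2: x_pred=-0.8269  r=6.0869  x^+=0.8592  v^+=-0.5004  a^+=-0.1848
step 3: x_pred=0.3736  r=-2.2336  x^+=-0.2451  v^+=-1.2167  a^+=-0.5520
step 4: x_pred=-1.4619  r=-4.0981  x^+=-2.5970  v^+=-2.7098  a^+=-1.2258
step 5: x_pred=-5.3057  r=0.1857  x^+=-5.2543  v^+=-3.6928  a^+=-1.1952
step 6: x_pred=-8.7779  r=3.8679  x^+=-7.7065  v^+=-3.7252  a^+=-0.5593

resid = 3.8679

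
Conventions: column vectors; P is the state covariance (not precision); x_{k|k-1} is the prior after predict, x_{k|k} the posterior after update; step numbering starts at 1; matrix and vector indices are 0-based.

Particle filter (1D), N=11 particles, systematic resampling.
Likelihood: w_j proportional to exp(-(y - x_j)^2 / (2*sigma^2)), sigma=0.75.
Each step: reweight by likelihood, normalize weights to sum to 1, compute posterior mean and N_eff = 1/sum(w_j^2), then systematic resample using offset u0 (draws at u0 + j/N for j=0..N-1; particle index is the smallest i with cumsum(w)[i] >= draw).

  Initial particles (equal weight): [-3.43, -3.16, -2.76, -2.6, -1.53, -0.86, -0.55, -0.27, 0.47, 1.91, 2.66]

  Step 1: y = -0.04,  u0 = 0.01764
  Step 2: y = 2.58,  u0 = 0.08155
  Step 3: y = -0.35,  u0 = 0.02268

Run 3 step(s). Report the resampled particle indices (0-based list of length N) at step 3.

step 1: w=[0.0000, 0.0001, 0.0004, 0.0009, 0.0425, 0.1682, 0.2427, 0.2917, 0.2427, 0.0104, 0.0005]  mean=-0.2904  Neff=4.2905  idx=[4, 5, 5, 6, 6, 7, 7, 7, 7, 8, 8]
step 2: w=[0.0000, 0.0007, 0.0007, 0.0040, 0.0040, 0.0176, 0.0176, 0.0176, 0.0176, 0.4601, 0.4601]  mean=0.4080  Neff=2.3545  idx=[9, 9, 9, 9, 9, 9, 10, 10, 10, 10, 10]
step 3: w=[0.0909, 0.0909, 0.0909, 0.0909, 0.0909, 0.0909, 0.0909, 0.0909, 0.0909, 0.0909, 0.0909]  mean=0.4700  Neff=11.0000  idx=[0, 1, 2, 3, 4, 5, 6, 7, 8, 9, 10]

resampled_idx = [0, 1, 2, 3, 4, 5, 6, 7, 8, 9, 10]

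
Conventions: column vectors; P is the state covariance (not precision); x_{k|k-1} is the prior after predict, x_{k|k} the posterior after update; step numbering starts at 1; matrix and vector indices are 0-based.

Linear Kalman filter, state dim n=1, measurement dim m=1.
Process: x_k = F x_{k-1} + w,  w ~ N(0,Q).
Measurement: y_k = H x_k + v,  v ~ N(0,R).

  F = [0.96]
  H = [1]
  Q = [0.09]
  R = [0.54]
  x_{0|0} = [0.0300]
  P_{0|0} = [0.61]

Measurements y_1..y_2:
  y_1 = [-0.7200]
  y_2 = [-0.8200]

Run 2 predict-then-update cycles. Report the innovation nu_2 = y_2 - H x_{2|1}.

step 1: x^-=[0.0288]  P^-=[0.6522]  S=[1.1922]  K=[0.5470]  nu=[-0.7488]  x^+=[-0.3808]  P^+=[0.2954]
step 2: x^-=[-0.3656]  P^-=[0.3622]  S=[0.9022]  K=[0.4015]  nu=[-0.4544]  x^+=[-0.5480]  P^+=[0.2168]

innov = [-0.4544]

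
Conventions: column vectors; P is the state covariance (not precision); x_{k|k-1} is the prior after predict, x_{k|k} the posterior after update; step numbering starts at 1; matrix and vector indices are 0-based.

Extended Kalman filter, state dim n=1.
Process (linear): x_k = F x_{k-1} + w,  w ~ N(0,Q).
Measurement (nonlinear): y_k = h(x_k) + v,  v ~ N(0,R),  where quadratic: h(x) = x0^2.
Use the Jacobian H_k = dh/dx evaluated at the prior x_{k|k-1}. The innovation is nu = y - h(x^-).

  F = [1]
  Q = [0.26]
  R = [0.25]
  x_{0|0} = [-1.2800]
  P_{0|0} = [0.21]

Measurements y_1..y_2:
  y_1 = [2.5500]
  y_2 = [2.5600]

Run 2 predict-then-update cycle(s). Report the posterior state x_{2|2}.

x_post = [-1.6007]

step 1: x^-=[-1.2800]  P^-=[0.4700]  H_jac=[-2.5600]  S=[3.3302]  K=[-0.3613]  nu=[0.9116]  x^+=[-1.6094]  P^+=[0.0353]
step 2: x^-=[-1.6094]  P^-=[0.2953]  H_jac=[-3.2187]  S=[3.3092]  K=[-0.2872]  nu=[-0.0300]  x^+=[-1.6007]  P^+=[0.0223]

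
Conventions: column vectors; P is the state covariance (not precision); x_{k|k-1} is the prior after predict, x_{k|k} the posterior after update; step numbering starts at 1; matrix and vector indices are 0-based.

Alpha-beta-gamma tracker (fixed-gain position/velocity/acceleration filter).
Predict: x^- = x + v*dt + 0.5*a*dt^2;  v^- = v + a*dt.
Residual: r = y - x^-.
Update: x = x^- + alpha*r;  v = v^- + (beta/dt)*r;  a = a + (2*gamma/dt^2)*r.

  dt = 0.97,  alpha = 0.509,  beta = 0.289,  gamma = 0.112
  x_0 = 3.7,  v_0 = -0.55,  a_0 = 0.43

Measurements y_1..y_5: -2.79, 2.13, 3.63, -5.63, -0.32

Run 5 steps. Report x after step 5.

x_post = -1.8224

step 1: x_pred=3.3688  r=-6.1588  x^+=0.2340  v^+=-1.9678  a^+=-1.0362
step 2: x_pred=-2.1623  r=4.2923  x^+=0.0225  v^+=-1.6941  a^+=-0.0143
step 3: x_pred=-1.6276  r=5.2576  x^+=1.0485  v^+=-0.1416  a^+=1.2373
step 4: x_pred=1.4933  r=-7.1233  x^+=-2.1325  v^+=-1.0637  a^+=-0.4585
step 5: x_pred=-3.3800  r=3.0600  x^+=-1.8224  v^+=-0.5968  a^+=0.2700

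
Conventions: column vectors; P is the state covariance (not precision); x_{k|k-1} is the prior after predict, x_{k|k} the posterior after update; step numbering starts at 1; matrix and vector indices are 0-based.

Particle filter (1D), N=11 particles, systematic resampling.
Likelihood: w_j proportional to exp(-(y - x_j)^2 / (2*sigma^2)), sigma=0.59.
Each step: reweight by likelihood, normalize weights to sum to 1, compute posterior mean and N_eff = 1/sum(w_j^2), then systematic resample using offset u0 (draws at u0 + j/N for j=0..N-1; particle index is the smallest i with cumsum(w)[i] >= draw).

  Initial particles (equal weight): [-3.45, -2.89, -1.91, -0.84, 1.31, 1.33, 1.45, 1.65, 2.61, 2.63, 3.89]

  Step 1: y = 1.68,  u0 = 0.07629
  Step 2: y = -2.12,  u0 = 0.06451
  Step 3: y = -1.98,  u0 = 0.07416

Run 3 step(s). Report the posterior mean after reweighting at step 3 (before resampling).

post_mean = 1.3257

step 1: w=[0.0000, 0.0000, 0.0000, 0.0000, 0.1980, 0.2021, 0.2234, 0.2407, 0.0696, 0.0659, 0.0002]  mean=1.6052  Neff=5.0736  idx=[4, 4, 5, 5, 6, 6, 6, 7, 7, 8, 9]
step 2: w=[0.2255, 0.2255, 0.1850, 0.1850, 0.0552, 0.0552, 0.0552, 0.0067, 0.0067, 0.0000, 0.0000]  mean=1.3451  Neff=5.5743  idx=[0, 0, 1, 1, 1, 2, 2, 3, 3, 5, 6]
step 3: w=[0.1133, 0.1133, 0.1133, 0.1133, 0.1133, 0.0937, 0.0937, 0.0937, 0.0937, 0.0293, 0.0293]  mean=1.3257  Neff=9.8981  idx=[0, 1, 2, 3, 3, 4, 5, 6, 7, 8, 10]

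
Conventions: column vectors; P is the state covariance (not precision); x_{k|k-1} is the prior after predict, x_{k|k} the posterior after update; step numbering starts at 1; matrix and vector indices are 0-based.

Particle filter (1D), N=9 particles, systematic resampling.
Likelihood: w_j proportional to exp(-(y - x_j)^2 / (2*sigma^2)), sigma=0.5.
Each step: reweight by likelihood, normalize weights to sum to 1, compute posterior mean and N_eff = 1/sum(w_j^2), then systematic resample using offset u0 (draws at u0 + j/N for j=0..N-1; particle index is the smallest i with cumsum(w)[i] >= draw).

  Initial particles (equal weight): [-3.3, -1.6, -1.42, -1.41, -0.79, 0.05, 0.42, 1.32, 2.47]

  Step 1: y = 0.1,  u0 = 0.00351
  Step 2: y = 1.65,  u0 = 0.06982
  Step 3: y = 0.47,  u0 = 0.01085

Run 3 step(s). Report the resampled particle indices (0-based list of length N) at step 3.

resampled_idx = [0, 1, 2, 3, 4, 5, 6, 7, 8]

step 1: w=[0.0000, 0.0015, 0.0047, 0.0050, 0.0982, 0.4762, 0.3900, 0.0244, 0.0000]  mean=0.1261  Neff=2.5695  idx=[2, 5, 5, 5, 5, 5, 6, 6, 6]
step 2: w=[0.0000, 0.0341, 0.0341, 0.0341, 0.0341, 0.0341, 0.2766, 0.2766, 0.2766]  mean=0.3570  Neff=4.2506  idx=[3, 6, 6, 6, 7, 7, 8, 8, 8]
step 3: w=[0.0811, 0.1149, 0.1149, 0.1149, 0.1149, 0.1149, 0.1149, 0.1149, 0.1149]  mean=0.3900  Neff=8.9188  idx=[0, 1, 2, 3, 4, 5, 6, 7, 8]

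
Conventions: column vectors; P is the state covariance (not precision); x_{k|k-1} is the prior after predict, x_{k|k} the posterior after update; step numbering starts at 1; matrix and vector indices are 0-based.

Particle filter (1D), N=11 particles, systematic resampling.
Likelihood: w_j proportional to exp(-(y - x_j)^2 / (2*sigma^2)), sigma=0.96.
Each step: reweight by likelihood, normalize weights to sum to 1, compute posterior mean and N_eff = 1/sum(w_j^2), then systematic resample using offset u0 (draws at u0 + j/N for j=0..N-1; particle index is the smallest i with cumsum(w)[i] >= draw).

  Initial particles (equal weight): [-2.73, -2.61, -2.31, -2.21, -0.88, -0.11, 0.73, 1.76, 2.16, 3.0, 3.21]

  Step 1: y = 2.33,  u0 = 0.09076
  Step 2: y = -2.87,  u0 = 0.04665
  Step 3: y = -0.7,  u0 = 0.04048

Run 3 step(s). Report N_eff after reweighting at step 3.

N_eff = 10.5357

step 1: w=[0.0000, 0.0000, 0.0000, 0.0000, 0.0010, 0.0111, 0.0701, 0.2357, 0.2768, 0.2204, 0.1847]  mean=2.3161  Neff=4.5465  idx=[7, 7, 7, 8, 8, 8, 9, 9, 10, 10, 10]
step 2: w=[0.2966, 0.2966, 0.2966, 0.0365, 0.0365, 0.0365, 0.0003, 0.0003, 0.0001, 0.0001, 0.0001]  mean=1.8047  Neff=3.7317  idx=[0, 0, 0, 1, 1, 1, 1, 2, 2, 2, 4]
step 3: w=[0.0969, 0.0969, 0.0969, 0.0969, 0.0969, 0.0969, 0.0969, 0.0969, 0.0969, 0.0969, 0.0306]  mean=1.7722  Neff=10.5357  idx=[0, 1, 2, 3, 4, 5, 6, 6, 7, 8, 9]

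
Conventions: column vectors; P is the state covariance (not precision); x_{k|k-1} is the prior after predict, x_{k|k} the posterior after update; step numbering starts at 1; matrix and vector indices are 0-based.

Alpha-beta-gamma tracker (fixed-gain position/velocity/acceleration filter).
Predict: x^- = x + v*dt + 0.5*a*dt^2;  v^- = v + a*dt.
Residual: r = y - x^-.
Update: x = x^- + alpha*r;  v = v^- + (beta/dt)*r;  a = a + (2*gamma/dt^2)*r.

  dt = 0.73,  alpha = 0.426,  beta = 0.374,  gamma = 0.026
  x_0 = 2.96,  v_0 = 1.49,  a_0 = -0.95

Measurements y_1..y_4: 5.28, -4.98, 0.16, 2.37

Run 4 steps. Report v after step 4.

step 1: x_pred=3.7946  r=1.4854  x^+=4.4274  v^+=1.5575  a^+=-0.8051
step 2: x_pred=5.3499  r=-10.3299  x^+=0.9493  v^+=-4.3224  a^+=-1.8130
step 3: x_pred=-2.6891  r=2.8491  x^+=-1.4754  v^+=-4.1863  a^+=-1.5350
step 4: x_pred=-4.9404  r=7.3104  x^+=-1.8262  v^+=-1.5615  a^+=-0.8217

v_post = -1.5615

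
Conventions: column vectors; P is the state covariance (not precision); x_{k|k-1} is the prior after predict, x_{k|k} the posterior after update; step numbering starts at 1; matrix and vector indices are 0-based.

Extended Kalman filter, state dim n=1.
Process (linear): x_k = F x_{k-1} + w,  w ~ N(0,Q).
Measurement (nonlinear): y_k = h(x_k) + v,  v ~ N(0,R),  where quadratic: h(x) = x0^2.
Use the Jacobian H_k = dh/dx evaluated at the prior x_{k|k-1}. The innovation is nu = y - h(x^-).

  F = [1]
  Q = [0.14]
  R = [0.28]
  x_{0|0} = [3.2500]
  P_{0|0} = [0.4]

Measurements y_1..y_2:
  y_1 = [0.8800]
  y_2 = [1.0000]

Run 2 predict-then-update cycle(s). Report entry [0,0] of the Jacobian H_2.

step 1: x^-=[3.2500]  P^-=[0.5400]  H_jac=[6.5000]  S=[23.0950]  K=[0.1520]  nu=[-9.6825]  x^+=[1.7784]  P^+=[0.0065]
step 2: x^-=[1.7784]  P^-=[0.1465]  H_jac=[3.5569]  S=[2.1340]  K=[0.2443]  nu=[-2.1629]  x^+=[1.2502]  P^+=[0.0192]

H_jac[0,0] = 3.5569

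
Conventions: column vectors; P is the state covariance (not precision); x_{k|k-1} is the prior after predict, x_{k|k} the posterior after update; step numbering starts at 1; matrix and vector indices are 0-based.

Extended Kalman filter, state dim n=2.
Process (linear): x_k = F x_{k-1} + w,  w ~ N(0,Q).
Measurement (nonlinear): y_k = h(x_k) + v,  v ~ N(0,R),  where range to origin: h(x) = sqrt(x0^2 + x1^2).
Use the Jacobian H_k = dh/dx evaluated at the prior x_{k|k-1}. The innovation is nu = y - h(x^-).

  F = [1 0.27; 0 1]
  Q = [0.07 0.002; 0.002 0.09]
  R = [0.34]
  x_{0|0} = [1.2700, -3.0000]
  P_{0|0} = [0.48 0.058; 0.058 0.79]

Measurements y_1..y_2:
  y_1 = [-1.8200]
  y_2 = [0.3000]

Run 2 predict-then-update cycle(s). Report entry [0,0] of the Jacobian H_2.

step 1: x^-=[0.4600, -3.0000]  P^-=[0.6389 0.2733; 0.2733 0.8800]  H_jac=[0.1516 -0.9884]  S=[1.1326]  K=[-0.1530; -0.7314]  nu=[-4.8551]  x^+=[1.2029, 0.5512]  P^+=[0.6124 0.1465; 0.1465 0.2741]
step 2: x^-=[1.3517, 0.5512]  P^-=[0.7815 0.2225; 0.2225 0.3641]  H_jac=[0.9260 0.3776]  S=[1.2176]  K=[0.6633; 0.2821]  nu=[-1.1598]  x^+=[0.5824, 0.2240]  P^+=[0.2457 -0.0053; -0.0053 0.2671]

H_jac[0,0] = 0.9260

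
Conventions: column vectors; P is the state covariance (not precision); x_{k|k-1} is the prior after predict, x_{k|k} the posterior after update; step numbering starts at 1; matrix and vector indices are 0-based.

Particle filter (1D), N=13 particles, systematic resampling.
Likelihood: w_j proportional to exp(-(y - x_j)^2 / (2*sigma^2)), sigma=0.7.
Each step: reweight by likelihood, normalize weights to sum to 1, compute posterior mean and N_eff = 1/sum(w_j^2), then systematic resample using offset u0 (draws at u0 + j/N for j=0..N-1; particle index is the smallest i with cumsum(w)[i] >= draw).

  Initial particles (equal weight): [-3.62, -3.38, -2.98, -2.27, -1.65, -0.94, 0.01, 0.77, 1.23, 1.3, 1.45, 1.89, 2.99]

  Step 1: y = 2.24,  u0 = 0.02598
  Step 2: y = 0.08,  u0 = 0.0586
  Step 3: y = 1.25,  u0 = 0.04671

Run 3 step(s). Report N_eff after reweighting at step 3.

N_eff = 12.7986

step 1: w=[0.0000, 0.0000, 0.0000, 0.0000, 0.0000, 0.0000, 0.0022, 0.0387, 0.1239, 0.1424, 0.1856, 0.3096, 0.1976]  mean=1.8125  Neff=4.8430  idx=[7, 8, 9, 9, 10, 10, 10, 11, 11, 11, 11, 12, 12]
step 2: w=[0.3244, 0.1368, 0.1155, 0.1155, 0.0777, 0.0777, 0.0777, 0.0186, 0.0186, 0.0186, 0.0186, 0.0001, 0.0001]  mean=1.1977  Neff=5.8773  idx=[0, 0, 0, 0, 1, 1, 2, 3, 3, 4, 5, 6, 10]
step 3: w=[0.0676, 0.0676, 0.0676, 0.0676, 0.0855, 0.0855, 0.0853, 0.0853, 0.0853, 0.0821, 0.0821, 0.0821, 0.0563]  mean=1.2149  Neff=12.7986  idx=[0, 1, 2, 4, 4, 5, 6, 7, 8, 9, 10, 11, 12]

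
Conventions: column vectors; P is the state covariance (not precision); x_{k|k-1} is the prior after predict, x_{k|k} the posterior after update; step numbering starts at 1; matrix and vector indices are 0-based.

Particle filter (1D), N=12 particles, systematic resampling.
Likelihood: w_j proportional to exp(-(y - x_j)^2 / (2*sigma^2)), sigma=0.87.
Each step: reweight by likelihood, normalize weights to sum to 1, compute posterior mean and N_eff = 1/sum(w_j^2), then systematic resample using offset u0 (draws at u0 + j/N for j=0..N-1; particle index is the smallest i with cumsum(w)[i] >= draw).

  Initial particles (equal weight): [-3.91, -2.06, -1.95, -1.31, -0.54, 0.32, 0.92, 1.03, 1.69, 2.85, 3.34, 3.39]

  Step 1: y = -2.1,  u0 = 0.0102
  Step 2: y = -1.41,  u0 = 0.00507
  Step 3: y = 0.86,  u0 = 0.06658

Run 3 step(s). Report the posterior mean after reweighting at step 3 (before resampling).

post_mean = -1.4676

step 1: w=[0.0385, 0.3345, 0.3299, 0.2217, 0.0671, 0.0070, 0.0008, 0.0005, 0.0000, 0.0000, 0.0000, 0.0000]  mean=-1.8058  Neff=3.6244  idx=[0, 1, 1, 1, 1, 2, 2, 2, 2, 3, 3, 4]
step 2: w=[0.0018, 0.0847, 0.0847, 0.0847, 0.0847, 0.0923, 0.0923, 0.0923, 0.0923, 0.1112, 0.1112, 0.0679]  mean=-1.7527  Neff=10.8577  idx=[1, 2, 3, 3, 4, 5, 6, 7, 8, 9, 10, 10]
step 3: w=[0.0207, 0.0207, 0.0207, 0.0207, 0.0207, 0.0313, 0.0313, 0.0313, 0.0313, 0.2572, 0.2572, 0.2572]  mean=-1.4676  Neff=4.8915  idx=[3, 6, 9, 9, 9, 9, 10, 10, 10, 11, 11, 11]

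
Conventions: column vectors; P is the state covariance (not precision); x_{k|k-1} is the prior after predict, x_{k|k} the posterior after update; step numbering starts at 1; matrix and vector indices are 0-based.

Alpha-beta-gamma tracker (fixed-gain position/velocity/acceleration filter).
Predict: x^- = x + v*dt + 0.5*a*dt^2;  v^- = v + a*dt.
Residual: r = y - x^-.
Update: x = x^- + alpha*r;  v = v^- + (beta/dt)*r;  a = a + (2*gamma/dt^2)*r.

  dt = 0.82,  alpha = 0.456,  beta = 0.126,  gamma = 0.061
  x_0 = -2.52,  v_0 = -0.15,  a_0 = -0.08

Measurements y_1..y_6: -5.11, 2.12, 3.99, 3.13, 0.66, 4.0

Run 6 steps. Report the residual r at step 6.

resid = -2.3924

step 1: x_pred=-2.6699  r=-2.4401  x^+=-3.7826  v^+=-0.5905  a^+=-0.5227
step 2: x_pred=-4.4426  r=6.5626  x^+=-1.4500  v^+=-0.0108  a^+=0.6680
step 3: x_pred=-1.2343  r=5.2243  x^+=1.1480  v^+=1.3397  a^+=1.6159
step 4: x_pred=2.7898  r=0.3402  x^+=2.9449  v^+=2.7170  a^+=1.6776
step 5: x_pred=5.7369  r=-5.0769  x^+=3.4218  v^+=3.3125  a^+=0.7565
step 6: x_pred=6.3924  r=-2.3924  x^+=5.3015  v^+=3.5652  a^+=0.3224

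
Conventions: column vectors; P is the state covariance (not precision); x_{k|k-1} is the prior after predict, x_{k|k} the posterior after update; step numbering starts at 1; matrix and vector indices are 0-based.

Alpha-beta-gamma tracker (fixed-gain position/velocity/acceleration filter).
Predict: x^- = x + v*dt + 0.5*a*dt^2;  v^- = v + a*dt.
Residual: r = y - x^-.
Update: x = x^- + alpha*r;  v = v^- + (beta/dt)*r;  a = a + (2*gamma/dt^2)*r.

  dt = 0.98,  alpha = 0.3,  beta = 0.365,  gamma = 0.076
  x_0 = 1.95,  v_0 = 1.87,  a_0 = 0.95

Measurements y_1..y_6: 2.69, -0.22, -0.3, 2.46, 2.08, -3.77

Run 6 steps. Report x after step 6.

step 1: x_pred=4.2388  r=-1.5488  x^+=3.7742  v^+=2.2242  a^+=0.7049
step 2: x_pred=6.2923  r=-6.5123  x^+=4.3386  v^+=0.4894  a^+=-0.3258
step 3: x_pred=4.6618  r=-4.9618  x^+=3.1733  v^+=-1.6779  a^+=-1.1111
step 4: x_pred=0.9954  r=1.4646  x^+=1.4348  v^+=-2.2213  a^+=-0.8793
step 5: x_pred=-1.1643  r=3.2443  x^+=-0.1910  v^+=-1.8746  a^+=-0.3658
step 6: x_pred=-2.2038  r=-1.5662  x^+=-2.6737  v^+=-2.8165  a^+=-0.6137

x_post = -2.6737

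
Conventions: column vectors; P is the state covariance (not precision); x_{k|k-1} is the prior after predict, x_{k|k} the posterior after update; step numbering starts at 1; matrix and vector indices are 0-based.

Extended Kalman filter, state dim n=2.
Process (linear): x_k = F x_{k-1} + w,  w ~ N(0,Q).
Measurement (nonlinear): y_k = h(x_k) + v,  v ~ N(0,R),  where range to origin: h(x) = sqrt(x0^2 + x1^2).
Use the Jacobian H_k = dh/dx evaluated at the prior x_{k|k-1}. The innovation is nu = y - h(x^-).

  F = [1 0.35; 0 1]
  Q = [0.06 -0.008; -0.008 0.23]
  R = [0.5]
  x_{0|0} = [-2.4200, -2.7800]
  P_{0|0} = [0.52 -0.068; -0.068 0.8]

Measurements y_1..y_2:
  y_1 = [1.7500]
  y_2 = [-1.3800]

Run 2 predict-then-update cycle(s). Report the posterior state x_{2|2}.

x_post = [-1.0529, 0.4387]

step 1: x^-=[-3.3930, -2.7800]  P^-=[0.6304 0.2040; 0.2040 1.0300]  H_jac=[-0.7735 -0.6338]  S=[1.4909]  K=[-0.4138; -0.5437]  nu=[-2.6364]  x^+=[-2.3021, -1.3466]  P^+=[0.3751 -0.1314; -0.1314 0.5893]
step 2: x^-=[-2.7734, -1.3466]  P^-=[0.4153 0.0669; 0.0669 0.8193]  H_jac=[-0.8996 -0.4368]  S=[1.0449]  K=[-0.3855; -0.4000]  nu=[-4.4630]  x^+=[-1.0529, 0.4387]  P^+=[0.2600 -0.0943; -0.0943 0.6521]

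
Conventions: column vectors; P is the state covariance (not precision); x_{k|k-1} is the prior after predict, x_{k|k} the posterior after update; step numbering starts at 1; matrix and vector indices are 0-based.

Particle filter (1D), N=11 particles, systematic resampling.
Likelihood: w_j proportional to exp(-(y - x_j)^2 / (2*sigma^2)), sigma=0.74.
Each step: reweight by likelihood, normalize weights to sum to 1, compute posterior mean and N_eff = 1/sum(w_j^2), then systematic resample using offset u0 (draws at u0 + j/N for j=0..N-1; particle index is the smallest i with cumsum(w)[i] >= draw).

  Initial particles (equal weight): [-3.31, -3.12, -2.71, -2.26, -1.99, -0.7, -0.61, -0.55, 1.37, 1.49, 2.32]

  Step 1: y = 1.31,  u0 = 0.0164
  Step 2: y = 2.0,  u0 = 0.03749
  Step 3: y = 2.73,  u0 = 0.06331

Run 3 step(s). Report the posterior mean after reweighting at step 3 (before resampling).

step 1: w=[0.0000, 0.0000, 0.0000, 0.0000, 0.0000, 0.0101, 0.0140, 0.0172, 0.4046, 0.3941, 0.1599]  mean=1.4873  Neff=2.8973  idx=[6, 8, 8, 8, 8, 9, 9, 9, 9, 9, 10]
step 2: w=[0.0003, 0.0911, 0.0911, 0.0911, 0.0911, 0.1032, 0.1032, 0.1032, 0.1032, 0.1032, 0.1192]  mean=1.5447  Neff=9.9319  idx=[1, 2, 3, 4, 5, 6, 7, 7, 8, 9, 10]
step 3: w=[0.0602, 0.0602, 0.0602, 0.0602, 0.0800, 0.0800, 0.0800, 0.0800, 0.0800, 0.0800, 0.2793]  mean=1.6930  Neff=7.6387  idx=[1, 2, 4, 5, 6, 7, 8, 9, 10, 10, 10]

post_mean = 1.6930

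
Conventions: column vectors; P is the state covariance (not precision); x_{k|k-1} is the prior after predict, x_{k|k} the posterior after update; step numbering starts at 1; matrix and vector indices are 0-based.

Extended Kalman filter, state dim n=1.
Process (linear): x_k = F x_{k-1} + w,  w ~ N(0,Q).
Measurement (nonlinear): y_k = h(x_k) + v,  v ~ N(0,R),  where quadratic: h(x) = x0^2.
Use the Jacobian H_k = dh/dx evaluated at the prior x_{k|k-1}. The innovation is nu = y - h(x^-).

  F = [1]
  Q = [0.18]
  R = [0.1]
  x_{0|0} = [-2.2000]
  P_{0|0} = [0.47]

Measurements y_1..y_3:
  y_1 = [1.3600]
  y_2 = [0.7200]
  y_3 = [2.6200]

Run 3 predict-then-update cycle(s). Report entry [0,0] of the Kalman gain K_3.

K[0,0] = -0.4455

step 1: x^-=[-2.2000]  P^-=[0.6500]  H_jac=[-4.4000]  S=[12.6840]  K=[-0.2255]  nu=[-3.4800]  x^+=[-1.4153]  P^+=[0.0051]
step 2: x^-=[-1.4153]  P^-=[0.1851]  H_jac=[-2.8307]  S=[1.5833]  K=[-0.3310]  nu=[-1.2831]  x^+=[-0.9907]  P^+=[0.0117]
step 3: x^-=[-0.9907]  P^-=[0.1917]  H_jac=[-1.9813]  S=[0.8525]  K=[-0.4455]  nu=[1.6386]  x^+=[-1.7207]  P^+=[0.0225]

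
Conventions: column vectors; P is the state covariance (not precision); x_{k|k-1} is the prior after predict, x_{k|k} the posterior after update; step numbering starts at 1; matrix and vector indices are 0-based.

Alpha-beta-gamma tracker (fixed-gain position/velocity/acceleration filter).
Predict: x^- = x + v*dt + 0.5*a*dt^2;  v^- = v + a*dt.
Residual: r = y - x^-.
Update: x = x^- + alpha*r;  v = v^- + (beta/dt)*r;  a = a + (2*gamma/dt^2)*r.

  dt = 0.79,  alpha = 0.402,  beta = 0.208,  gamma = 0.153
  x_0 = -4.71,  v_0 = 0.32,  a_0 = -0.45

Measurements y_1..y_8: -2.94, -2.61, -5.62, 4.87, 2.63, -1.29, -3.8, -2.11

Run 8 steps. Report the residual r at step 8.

resid = -3.7765

step 1: x_pred=-4.5976  r=1.6576  x^+=-3.9313  v^+=0.4009  a^+=0.3627
step 2: x_pred=-3.5013  r=0.8913  x^+=-3.1430  v^+=0.9222  a^+=0.7998
step 3: x_pred=-2.1649  r=-3.4551  x^+=-3.5539  v^+=0.6443  a^+=-0.8943
step 4: x_pred=-3.3239  r=8.1939  x^+=-0.0300  v^+=2.0952  a^+=3.1232
step 5: x_pred=2.5999  r=0.0301  x^+=2.6120  v^+=4.5705  a^+=3.1380
step 6: x_pred=7.2019  r=-8.4919  x^+=3.7882  v^+=4.8137  a^+=-1.0256
step 7: x_pred=7.2709  r=-11.0709  x^+=2.8204  v^+=1.0886  a^+=-6.4538
step 8: x_pred=1.6665  r=-3.7765  x^+=0.1484  v^+=-5.0042  a^+=-8.3054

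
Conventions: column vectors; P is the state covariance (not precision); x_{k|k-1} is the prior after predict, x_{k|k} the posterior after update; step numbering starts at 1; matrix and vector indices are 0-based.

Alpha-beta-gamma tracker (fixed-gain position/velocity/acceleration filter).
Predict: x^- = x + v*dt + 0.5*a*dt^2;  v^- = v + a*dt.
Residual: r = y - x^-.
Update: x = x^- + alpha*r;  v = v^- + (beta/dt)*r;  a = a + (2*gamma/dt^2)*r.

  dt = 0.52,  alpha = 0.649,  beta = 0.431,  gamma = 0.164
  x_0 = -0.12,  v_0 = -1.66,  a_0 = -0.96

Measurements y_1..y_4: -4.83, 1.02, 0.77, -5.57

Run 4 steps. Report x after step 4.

step 1: x_pred=-1.1130  r=-3.7170  x^+=-3.5253  v^+=-5.2400  a^+=-5.4688
step 2: x_pred=-6.9895  r=8.0095  x^+=-1.7913  v^+=-1.4451  a^+=4.2469
step 3: x_pred=-1.9686  r=2.7386  x^+=-0.1913  v^+=3.0332  a^+=7.5689
step 4: x_pred=2.4093  r=-7.9793  x^+=-2.7693  v^+=0.3554  a^+=-2.1101

x_post = -2.7693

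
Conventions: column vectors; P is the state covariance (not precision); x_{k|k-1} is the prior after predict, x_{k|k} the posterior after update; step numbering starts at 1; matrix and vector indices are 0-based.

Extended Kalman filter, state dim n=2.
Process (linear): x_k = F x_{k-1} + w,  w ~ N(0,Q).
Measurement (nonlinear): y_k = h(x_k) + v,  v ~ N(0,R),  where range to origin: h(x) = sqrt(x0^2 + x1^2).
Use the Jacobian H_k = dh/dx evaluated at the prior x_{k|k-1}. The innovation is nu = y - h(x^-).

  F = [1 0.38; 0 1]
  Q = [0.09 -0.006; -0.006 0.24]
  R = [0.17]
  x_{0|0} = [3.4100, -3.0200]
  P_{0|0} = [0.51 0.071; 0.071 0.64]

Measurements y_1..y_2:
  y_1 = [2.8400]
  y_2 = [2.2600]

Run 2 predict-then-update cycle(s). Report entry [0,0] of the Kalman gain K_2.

step 1: x^-=[2.2624, -3.0200]  P^-=[0.7464 0.3082; 0.3082 0.8800]  H_jac=[0.5996 -0.8003]  S=[0.7062]  K=[0.2844; -0.7356]  nu=[-0.9334]  x^+=[1.9969, -2.3333]  P^+=[0.6893 0.4559; 0.4559 0.4978]
step 2: x^-=[1.1103, -2.3333]  P^-=[1.1977 0.6391; 0.6391 0.7378]  H_jac=[0.4297 -0.9030]  S=[0.4968]  K=[-0.1258; -0.7883]  nu=[-0.3240]  x^+=[1.1510, -2.0779]  P^+=[1.1898 0.5898; 0.5898 0.4291]

K[0,0] = -0.1258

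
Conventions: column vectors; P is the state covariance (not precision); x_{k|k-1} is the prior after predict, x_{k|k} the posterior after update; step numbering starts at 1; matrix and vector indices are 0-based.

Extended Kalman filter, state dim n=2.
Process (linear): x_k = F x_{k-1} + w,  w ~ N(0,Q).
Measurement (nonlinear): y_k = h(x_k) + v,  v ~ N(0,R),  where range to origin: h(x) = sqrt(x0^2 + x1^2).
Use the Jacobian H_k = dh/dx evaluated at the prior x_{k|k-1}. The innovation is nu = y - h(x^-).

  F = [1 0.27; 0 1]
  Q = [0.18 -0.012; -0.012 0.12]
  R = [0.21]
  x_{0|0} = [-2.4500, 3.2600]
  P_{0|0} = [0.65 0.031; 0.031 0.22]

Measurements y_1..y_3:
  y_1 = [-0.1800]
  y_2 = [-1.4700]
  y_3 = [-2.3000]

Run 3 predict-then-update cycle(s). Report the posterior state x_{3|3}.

x_post = [1.2973, -0.1563]

step 1: x^-=[-1.5698, 3.2600]  P^-=[0.8628 0.0784; 0.0784 0.3400]  H_jac=[-0.4339 0.9010]  S=[0.5871]  K=[-0.5172; 0.4638]  nu=[-3.7983]  x^+=[0.3949, 1.4982]  P^+=[0.7057 0.2193; 0.2193 0.2137]
step 2: x^-=[0.7994, 1.4982]  P^-=[1.0197 0.2650; 0.2650 0.3337]  H_jac=[0.4707 0.8823]  S=[0.9158]  K=[0.7794; 0.4577]  nu=[-3.1682]  x^+=[-1.6699, 0.0483]  P^+=[0.4634 -0.0617; -0.0617 0.1419]
step 3: x^-=[-1.6569, 0.0483]  P^-=[0.6204 -0.0354; -0.0354 0.2619]  H_jac=[-0.9996 0.0291]  S=[0.8321]  K=[-0.7465; 0.0517]  nu=[-3.9576]  x^+=[1.2973, -0.1563]  P^+=[0.1567 -0.0033; -0.0033 0.2596]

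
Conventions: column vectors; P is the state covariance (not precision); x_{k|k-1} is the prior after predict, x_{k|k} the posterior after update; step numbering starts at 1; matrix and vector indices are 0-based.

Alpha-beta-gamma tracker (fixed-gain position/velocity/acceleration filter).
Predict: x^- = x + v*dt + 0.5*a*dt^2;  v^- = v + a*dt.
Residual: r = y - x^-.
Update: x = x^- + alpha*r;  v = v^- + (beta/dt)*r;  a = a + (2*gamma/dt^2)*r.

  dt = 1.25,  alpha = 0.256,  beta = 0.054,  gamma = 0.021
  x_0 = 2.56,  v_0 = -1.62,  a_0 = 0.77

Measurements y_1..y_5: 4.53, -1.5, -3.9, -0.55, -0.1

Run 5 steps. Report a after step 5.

a_post = 0.4000

step 1: x_pred=1.1366  r=3.3934  x^+=2.0053  v^+=-0.5109  a^+=0.8612
step 2: x_pred=2.0395  r=-3.5395  x^+=1.1334  v^+=0.4127  a^+=0.7661
step 3: x_pred=2.2478  r=-6.1478  x^+=0.6739  v^+=1.1047  a^+=0.6008
step 4: x_pred=2.5242  r=-3.0742  x^+=1.7372  v^+=1.7229  a^+=0.5182
step 5: x_pred=4.2957  r=-4.3957  x^+=3.1704  v^+=2.1808  a^+=0.4000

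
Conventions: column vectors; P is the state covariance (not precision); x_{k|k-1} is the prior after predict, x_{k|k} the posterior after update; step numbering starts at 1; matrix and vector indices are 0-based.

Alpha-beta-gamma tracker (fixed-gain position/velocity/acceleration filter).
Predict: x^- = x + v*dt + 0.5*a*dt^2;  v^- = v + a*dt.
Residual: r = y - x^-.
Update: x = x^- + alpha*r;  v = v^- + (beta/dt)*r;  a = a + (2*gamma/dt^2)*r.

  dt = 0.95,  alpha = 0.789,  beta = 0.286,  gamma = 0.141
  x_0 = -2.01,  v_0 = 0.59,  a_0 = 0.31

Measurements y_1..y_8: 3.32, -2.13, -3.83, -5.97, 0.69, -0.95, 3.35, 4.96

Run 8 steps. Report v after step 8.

v_post = 4.3717

step 1: x_pred=-1.3096  r=4.6296  x^+=2.3432  v^+=2.2783  a^+=1.7566
step 2: x_pred=5.3002  r=-7.4302  x^+=-0.5622  v^+=1.7102  a^+=-0.5651
step 3: x_pred=0.8074  r=-4.6374  x^+=-2.8515  v^+=-0.2228  a^+=-2.0141
step 4: x_pred=-3.9720  r=-1.9980  x^+=-5.5484  v^+=-2.7377  a^+=-2.6384
step 5: x_pred=-9.3398  r=10.0298  x^+=-1.4263  v^+=-2.2247  a^+=0.4956
step 6: x_pred=-3.3161  r=2.3661  x^+=-1.4492  v^+=-1.0416  a^+=1.2349
step 7: x_pred=-1.8815  r=5.2315  x^+=2.2462  v^+=1.7065  a^+=2.8695
step 8: x_pred=5.1622  r=-0.2022  x^+=5.0027  v^+=4.3717  a^+=2.8064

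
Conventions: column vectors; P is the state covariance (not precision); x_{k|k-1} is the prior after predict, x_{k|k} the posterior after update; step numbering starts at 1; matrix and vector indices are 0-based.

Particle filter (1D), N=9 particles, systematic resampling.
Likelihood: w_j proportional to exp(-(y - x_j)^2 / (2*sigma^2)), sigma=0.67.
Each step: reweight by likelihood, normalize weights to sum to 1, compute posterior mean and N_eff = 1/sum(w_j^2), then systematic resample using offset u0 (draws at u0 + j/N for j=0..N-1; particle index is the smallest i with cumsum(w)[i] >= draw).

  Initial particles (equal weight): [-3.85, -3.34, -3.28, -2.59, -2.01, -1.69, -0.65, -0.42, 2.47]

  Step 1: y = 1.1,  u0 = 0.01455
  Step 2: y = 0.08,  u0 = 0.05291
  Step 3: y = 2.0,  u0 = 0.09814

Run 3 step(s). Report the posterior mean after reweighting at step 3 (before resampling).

step 1: w=[0.0000, 0.0000, 0.0000, 0.0000, 0.0001, 0.0007, 0.1416, 0.3272, 0.5303]  mean=1.0790  Neff=2.4486  idx=[6, 6, 7, 7, 7, 8, 8, 8, 8]
step 2: w=[0.1633, 0.1633, 0.2238, 0.2238, 0.2238, 0.0005, 0.0005, 0.0005, 0.0005]  mean=-0.4892  Neff=4.9122  idx=[0, 1, 1, 2, 2, 3, 3, 4, 4]
step 3: w=[0.0400, 0.0400, 0.0400, 0.1467, 0.1467, 0.1467, 0.1467, 0.1467, 0.1467]  mean=-0.4476  Neff=7.4707  idx=[2, 3, 4, 5, 5, 6, 7, 8, 8]

post_mean = -0.4476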